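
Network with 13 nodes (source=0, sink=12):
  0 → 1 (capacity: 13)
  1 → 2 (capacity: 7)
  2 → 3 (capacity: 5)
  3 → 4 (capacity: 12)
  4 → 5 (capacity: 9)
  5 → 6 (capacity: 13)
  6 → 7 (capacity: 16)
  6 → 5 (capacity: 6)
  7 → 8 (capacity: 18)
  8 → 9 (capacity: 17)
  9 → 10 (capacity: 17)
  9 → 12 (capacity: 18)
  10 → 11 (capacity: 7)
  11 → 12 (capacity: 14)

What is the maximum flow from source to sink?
Maximum flow = 5

Max flow: 5

Flow assignment:
  0 → 1: 5/13
  1 → 2: 5/7
  2 → 3: 5/5
  3 → 4: 5/12
  4 → 5: 5/9
  5 → 6: 5/13
  6 → 7: 5/16
  7 → 8: 5/18
  8 → 9: 5/17
  9 → 12: 5/18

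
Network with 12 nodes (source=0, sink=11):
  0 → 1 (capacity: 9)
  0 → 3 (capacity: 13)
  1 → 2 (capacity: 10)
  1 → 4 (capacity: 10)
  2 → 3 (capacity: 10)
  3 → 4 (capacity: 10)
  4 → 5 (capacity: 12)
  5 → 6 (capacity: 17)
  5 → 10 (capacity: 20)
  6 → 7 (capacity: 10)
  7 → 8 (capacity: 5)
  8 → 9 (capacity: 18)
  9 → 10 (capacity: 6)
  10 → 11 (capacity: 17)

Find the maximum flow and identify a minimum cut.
Max flow = 12, Min cut edges: (4,5)

Maximum flow: 12
Minimum cut: (4,5)
Partition: S = [0, 1, 2, 3, 4], T = [5, 6, 7, 8, 9, 10, 11]

Max-flow min-cut theorem verified: both equal 12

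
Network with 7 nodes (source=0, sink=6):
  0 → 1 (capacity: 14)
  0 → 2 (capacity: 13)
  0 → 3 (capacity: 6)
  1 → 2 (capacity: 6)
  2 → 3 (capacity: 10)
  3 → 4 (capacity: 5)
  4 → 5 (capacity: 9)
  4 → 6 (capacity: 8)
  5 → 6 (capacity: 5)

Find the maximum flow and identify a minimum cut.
Max flow = 5, Min cut edges: (3,4)

Maximum flow: 5
Minimum cut: (3,4)
Partition: S = [0, 1, 2, 3], T = [4, 5, 6]

Max-flow min-cut theorem verified: both equal 5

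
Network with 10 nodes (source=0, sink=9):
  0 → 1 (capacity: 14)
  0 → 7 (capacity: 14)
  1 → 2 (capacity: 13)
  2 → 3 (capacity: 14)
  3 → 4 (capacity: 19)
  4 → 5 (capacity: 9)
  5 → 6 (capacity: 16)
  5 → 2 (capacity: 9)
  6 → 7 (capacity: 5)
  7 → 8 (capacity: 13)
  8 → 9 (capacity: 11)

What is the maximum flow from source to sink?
Maximum flow = 11

Max flow: 11

Flow assignment:
  0 → 1: 5/14
  0 → 7: 6/14
  1 → 2: 5/13
  2 → 3: 9/14
  3 → 4: 9/19
  4 → 5: 9/9
  5 → 6: 5/16
  5 → 2: 4/9
  6 → 7: 5/5
  7 → 8: 11/13
  8 → 9: 11/11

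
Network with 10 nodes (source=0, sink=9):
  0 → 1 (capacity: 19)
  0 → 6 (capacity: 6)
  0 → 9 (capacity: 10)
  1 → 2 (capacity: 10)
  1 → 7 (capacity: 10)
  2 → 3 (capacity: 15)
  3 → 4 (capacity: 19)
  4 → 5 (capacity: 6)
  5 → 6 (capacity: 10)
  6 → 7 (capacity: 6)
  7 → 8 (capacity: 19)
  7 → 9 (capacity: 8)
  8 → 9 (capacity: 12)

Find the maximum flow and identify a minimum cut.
Max flow = 26, Min cut edges: (0,9), (1,7), (6,7)

Maximum flow: 26
Minimum cut: (0,9), (1,7), (6,7)
Partition: S = [0, 1, 2, 3, 4, 5, 6], T = [7, 8, 9]

Max-flow min-cut theorem verified: both equal 26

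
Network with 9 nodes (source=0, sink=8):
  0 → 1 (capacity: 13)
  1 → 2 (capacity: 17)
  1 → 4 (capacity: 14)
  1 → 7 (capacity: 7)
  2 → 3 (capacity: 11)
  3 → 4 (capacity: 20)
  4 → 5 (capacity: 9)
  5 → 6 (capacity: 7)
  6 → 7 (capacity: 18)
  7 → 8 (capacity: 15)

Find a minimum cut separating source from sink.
Min cut value = 13, edges: (0,1)

Min cut value: 13
Partition: S = [0], T = [1, 2, 3, 4, 5, 6, 7, 8]
Cut edges: (0,1)

By max-flow min-cut theorem, max flow = min cut = 13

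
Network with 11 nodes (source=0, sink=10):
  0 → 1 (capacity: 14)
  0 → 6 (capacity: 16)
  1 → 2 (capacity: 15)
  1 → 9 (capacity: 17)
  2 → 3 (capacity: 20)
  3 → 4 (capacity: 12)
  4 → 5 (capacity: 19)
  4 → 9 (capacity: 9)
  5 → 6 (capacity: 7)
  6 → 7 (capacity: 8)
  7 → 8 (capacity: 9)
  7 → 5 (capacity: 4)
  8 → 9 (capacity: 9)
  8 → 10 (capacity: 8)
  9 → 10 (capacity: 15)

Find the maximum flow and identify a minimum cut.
Max flow = 22, Min cut edges: (0,1), (6,7)

Maximum flow: 22
Minimum cut: (0,1), (6,7)
Partition: S = [0, 5, 6], T = [1, 2, 3, 4, 7, 8, 9, 10]

Max-flow min-cut theorem verified: both equal 22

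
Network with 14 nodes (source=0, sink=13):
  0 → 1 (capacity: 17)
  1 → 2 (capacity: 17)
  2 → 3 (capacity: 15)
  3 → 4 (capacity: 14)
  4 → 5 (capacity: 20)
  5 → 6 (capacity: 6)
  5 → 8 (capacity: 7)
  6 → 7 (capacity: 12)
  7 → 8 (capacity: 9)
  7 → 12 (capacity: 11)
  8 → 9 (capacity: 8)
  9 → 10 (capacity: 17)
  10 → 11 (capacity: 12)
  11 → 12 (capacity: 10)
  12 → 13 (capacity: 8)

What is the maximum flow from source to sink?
Maximum flow = 8

Max flow: 8

Flow assignment:
  0 → 1: 8/17
  1 → 2: 8/17
  2 → 3: 8/15
  3 → 4: 8/14
  4 → 5: 8/20
  5 → 6: 1/6
  5 → 8: 7/7
  6 → 7: 1/12
  7 → 12: 1/11
  8 → 9: 7/8
  9 → 10: 7/17
  10 → 11: 7/12
  11 → 12: 7/10
  12 → 13: 8/8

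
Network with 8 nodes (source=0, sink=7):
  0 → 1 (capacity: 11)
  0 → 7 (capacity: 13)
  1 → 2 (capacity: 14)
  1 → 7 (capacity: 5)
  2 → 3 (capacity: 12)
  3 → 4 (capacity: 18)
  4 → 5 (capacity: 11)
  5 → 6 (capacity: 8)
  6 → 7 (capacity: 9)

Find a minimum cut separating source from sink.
Min cut value = 24, edges: (0,1), (0,7)

Min cut value: 24
Partition: S = [0], T = [1, 2, 3, 4, 5, 6, 7]
Cut edges: (0,1), (0,7)

By max-flow min-cut theorem, max flow = min cut = 24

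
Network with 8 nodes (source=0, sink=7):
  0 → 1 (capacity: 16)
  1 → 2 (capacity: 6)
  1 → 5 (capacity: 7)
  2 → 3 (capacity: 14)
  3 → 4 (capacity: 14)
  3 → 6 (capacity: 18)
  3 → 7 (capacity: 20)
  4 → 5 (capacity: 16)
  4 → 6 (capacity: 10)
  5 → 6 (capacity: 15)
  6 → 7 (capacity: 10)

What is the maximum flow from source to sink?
Maximum flow = 13

Max flow: 13

Flow assignment:
  0 → 1: 13/16
  1 → 2: 6/6
  1 → 5: 7/7
  2 → 3: 6/14
  3 → 7: 6/20
  5 → 6: 7/15
  6 → 7: 7/10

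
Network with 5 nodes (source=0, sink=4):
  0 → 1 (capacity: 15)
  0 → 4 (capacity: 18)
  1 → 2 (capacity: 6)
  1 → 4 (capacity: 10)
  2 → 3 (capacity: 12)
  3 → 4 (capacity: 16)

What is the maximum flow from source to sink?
Maximum flow = 33

Max flow: 33

Flow assignment:
  0 → 1: 15/15
  0 → 4: 18/18
  1 → 2: 5/6
  1 → 4: 10/10
  2 → 3: 5/12
  3 → 4: 5/16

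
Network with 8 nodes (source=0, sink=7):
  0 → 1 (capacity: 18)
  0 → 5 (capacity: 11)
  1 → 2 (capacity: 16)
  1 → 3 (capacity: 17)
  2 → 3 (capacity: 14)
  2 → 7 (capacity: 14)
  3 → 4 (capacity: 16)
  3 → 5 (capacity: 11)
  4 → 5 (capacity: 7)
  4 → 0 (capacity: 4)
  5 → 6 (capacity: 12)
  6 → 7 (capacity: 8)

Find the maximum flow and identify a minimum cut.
Max flow = 22, Min cut edges: (2,7), (6,7)

Maximum flow: 22
Minimum cut: (2,7), (6,7)
Partition: S = [0, 1, 2, 3, 4, 5, 6], T = [7]

Max-flow min-cut theorem verified: both equal 22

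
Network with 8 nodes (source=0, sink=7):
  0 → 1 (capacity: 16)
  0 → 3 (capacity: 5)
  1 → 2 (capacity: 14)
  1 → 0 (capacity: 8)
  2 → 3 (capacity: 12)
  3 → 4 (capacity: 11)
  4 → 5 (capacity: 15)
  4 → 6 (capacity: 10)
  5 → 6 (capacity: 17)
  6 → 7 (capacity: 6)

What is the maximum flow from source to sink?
Maximum flow = 6

Max flow: 6

Flow assignment:
  0 → 1: 6/16
  1 → 2: 6/14
  2 → 3: 6/12
  3 → 4: 6/11
  4 → 6: 6/10
  6 → 7: 6/6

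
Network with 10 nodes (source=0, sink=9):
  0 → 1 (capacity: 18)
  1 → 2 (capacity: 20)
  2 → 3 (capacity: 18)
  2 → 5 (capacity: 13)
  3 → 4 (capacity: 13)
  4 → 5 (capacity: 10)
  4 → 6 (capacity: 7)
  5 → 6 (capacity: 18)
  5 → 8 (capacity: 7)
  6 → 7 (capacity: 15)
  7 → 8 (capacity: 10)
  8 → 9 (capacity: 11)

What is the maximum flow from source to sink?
Maximum flow = 11

Max flow: 11

Flow assignment:
  0 → 1: 11/18
  1 → 2: 11/20
  2 → 3: 5/18
  2 → 5: 6/13
  3 → 4: 5/13
  4 → 6: 5/7
  5 → 6: 5/18
  5 → 8: 1/7
  6 → 7: 10/15
  7 → 8: 10/10
  8 → 9: 11/11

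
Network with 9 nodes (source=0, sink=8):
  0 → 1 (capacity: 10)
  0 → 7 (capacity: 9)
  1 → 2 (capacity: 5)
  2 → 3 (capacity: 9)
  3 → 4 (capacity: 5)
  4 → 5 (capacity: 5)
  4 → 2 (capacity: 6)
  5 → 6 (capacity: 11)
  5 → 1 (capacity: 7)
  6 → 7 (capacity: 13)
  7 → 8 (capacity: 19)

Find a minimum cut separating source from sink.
Min cut value = 14, edges: (0,7), (4,5)

Min cut value: 14
Partition: S = [0, 1, 2, 3, 4], T = [5, 6, 7, 8]
Cut edges: (0,7), (4,5)

By max-flow min-cut theorem, max flow = min cut = 14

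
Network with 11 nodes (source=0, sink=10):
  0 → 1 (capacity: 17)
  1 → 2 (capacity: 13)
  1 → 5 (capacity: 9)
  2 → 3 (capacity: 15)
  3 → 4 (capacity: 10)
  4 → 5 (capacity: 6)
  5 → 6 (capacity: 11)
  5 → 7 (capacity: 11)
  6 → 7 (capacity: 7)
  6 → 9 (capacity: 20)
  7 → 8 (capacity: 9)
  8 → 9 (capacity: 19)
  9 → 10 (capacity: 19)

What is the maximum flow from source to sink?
Maximum flow = 15

Max flow: 15

Flow assignment:
  0 → 1: 15/17
  1 → 2: 6/13
  1 → 5: 9/9
  2 → 3: 6/15
  3 → 4: 6/10
  4 → 5: 6/6
  5 → 6: 11/11
  5 → 7: 4/11
  6 → 9: 11/20
  7 → 8: 4/9
  8 → 9: 4/19
  9 → 10: 15/19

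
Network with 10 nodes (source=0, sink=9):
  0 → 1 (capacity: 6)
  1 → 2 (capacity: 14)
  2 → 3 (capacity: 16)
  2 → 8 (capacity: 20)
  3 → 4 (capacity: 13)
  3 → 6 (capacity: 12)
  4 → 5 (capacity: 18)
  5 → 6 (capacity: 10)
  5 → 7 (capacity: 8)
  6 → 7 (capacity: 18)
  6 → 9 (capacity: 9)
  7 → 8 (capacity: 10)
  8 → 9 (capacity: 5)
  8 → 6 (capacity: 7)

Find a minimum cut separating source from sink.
Min cut value = 6, edges: (0,1)

Min cut value: 6
Partition: S = [0], T = [1, 2, 3, 4, 5, 6, 7, 8, 9]
Cut edges: (0,1)

By max-flow min-cut theorem, max flow = min cut = 6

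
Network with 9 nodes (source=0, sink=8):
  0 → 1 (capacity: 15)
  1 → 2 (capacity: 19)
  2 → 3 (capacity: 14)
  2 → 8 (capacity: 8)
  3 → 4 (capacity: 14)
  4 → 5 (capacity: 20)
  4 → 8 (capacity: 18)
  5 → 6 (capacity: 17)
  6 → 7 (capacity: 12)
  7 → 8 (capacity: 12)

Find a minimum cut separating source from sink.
Min cut value = 15, edges: (0,1)

Min cut value: 15
Partition: S = [0], T = [1, 2, 3, 4, 5, 6, 7, 8]
Cut edges: (0,1)

By max-flow min-cut theorem, max flow = min cut = 15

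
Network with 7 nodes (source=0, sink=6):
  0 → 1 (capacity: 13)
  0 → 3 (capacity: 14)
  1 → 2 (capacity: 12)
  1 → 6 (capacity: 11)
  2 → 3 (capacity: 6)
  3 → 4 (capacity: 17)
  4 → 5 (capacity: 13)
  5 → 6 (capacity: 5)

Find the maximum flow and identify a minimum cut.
Max flow = 16, Min cut edges: (1,6), (5,6)

Maximum flow: 16
Minimum cut: (1,6), (5,6)
Partition: S = [0, 1, 2, 3, 4, 5], T = [6]

Max-flow min-cut theorem verified: both equal 16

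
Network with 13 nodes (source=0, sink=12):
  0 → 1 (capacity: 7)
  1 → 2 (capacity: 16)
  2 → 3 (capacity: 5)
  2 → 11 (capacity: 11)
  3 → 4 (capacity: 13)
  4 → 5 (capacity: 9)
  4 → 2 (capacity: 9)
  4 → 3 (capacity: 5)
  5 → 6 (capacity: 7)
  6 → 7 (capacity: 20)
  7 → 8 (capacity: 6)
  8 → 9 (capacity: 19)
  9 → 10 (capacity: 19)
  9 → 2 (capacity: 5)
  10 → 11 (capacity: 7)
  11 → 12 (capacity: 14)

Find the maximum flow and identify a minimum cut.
Max flow = 7, Min cut edges: (0,1)

Maximum flow: 7
Minimum cut: (0,1)
Partition: S = [0], T = [1, 2, 3, 4, 5, 6, 7, 8, 9, 10, 11, 12]

Max-flow min-cut theorem verified: both equal 7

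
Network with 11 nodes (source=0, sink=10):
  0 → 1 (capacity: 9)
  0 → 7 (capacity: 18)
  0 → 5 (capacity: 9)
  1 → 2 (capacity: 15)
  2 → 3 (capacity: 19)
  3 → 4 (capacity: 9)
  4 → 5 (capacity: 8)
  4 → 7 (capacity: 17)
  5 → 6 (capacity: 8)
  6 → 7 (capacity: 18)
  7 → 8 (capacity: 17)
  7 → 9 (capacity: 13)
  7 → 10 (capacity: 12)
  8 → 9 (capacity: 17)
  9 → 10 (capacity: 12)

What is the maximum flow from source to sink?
Maximum flow = 24

Max flow: 24

Flow assignment:
  0 → 1: 9/9
  0 → 7: 7/18
  0 → 5: 8/9
  1 → 2: 9/15
  2 → 3: 9/19
  3 → 4: 9/9
  4 → 7: 9/17
  5 → 6: 8/8
  6 → 7: 8/18
  7 → 9: 12/13
  7 → 10: 12/12
  9 → 10: 12/12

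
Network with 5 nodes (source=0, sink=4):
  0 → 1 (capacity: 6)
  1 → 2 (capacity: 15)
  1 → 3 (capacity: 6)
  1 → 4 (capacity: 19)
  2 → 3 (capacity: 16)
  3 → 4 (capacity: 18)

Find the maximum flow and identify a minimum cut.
Max flow = 6, Min cut edges: (0,1)

Maximum flow: 6
Minimum cut: (0,1)
Partition: S = [0], T = [1, 2, 3, 4]

Max-flow min-cut theorem verified: both equal 6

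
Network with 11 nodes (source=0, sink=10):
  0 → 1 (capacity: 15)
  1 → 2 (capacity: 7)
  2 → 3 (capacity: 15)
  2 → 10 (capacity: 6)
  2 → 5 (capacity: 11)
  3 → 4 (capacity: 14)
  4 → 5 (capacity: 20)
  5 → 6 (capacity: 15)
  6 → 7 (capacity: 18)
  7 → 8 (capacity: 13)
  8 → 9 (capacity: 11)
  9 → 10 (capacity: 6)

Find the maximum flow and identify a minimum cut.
Max flow = 7, Min cut edges: (1,2)

Maximum flow: 7
Minimum cut: (1,2)
Partition: S = [0, 1], T = [2, 3, 4, 5, 6, 7, 8, 9, 10]

Max-flow min-cut theorem verified: both equal 7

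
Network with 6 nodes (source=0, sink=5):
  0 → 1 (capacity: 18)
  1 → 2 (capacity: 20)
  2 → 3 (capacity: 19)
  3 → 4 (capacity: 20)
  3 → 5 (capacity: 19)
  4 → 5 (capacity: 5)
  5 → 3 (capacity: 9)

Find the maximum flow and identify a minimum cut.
Max flow = 18, Min cut edges: (0,1)

Maximum flow: 18
Minimum cut: (0,1)
Partition: S = [0], T = [1, 2, 3, 4, 5]

Max-flow min-cut theorem verified: both equal 18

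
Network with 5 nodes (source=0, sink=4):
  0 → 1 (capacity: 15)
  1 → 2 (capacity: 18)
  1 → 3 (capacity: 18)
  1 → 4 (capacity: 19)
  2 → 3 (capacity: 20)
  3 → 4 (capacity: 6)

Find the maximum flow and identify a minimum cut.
Max flow = 15, Min cut edges: (0,1)

Maximum flow: 15
Minimum cut: (0,1)
Partition: S = [0], T = [1, 2, 3, 4]

Max-flow min-cut theorem verified: both equal 15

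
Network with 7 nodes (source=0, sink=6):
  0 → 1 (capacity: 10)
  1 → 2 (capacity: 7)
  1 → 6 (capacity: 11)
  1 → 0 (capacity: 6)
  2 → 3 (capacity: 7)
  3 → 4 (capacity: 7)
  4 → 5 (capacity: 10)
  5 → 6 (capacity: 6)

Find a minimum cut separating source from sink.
Min cut value = 10, edges: (0,1)

Min cut value: 10
Partition: S = [0], T = [1, 2, 3, 4, 5, 6]
Cut edges: (0,1)

By max-flow min-cut theorem, max flow = min cut = 10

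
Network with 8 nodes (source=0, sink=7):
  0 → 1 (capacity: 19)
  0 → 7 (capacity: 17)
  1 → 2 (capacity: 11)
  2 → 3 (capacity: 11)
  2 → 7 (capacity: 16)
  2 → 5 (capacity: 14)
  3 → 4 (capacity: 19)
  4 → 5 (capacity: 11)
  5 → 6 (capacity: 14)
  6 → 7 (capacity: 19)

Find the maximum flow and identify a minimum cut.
Max flow = 28, Min cut edges: (0,7), (1,2)

Maximum flow: 28
Minimum cut: (0,7), (1,2)
Partition: S = [0, 1], T = [2, 3, 4, 5, 6, 7]

Max-flow min-cut theorem verified: both equal 28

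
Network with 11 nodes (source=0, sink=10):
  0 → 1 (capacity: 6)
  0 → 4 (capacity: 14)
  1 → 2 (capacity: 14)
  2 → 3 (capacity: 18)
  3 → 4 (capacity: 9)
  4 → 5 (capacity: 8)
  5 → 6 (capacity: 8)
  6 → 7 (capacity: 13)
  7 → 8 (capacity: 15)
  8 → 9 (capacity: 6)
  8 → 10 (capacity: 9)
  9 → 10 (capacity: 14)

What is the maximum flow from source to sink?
Maximum flow = 8

Max flow: 8

Flow assignment:
  0 → 1: 6/6
  0 → 4: 2/14
  1 → 2: 6/14
  2 → 3: 6/18
  3 → 4: 6/9
  4 → 5: 8/8
  5 → 6: 8/8
  6 → 7: 8/13
  7 → 8: 8/15
  8 → 10: 8/9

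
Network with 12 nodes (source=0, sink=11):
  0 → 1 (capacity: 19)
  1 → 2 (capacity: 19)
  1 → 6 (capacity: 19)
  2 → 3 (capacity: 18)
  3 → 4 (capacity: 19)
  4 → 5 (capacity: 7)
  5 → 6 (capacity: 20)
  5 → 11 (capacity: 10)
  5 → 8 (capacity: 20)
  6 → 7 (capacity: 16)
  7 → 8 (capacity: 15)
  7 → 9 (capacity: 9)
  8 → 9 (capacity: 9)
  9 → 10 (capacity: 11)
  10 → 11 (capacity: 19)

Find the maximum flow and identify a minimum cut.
Max flow = 18, Min cut edges: (4,5), (9,10)

Maximum flow: 18
Minimum cut: (4,5), (9,10)
Partition: S = [0, 1, 2, 3, 4, 6, 7, 8, 9], T = [5, 10, 11]

Max-flow min-cut theorem verified: both equal 18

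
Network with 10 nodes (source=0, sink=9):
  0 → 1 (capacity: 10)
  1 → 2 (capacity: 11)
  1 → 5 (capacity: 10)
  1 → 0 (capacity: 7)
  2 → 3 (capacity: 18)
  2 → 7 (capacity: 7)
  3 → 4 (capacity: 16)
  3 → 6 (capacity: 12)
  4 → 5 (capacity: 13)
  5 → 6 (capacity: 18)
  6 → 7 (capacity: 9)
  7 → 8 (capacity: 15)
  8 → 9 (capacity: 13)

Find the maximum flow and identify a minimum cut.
Max flow = 10, Min cut edges: (0,1)

Maximum flow: 10
Minimum cut: (0,1)
Partition: S = [0], T = [1, 2, 3, 4, 5, 6, 7, 8, 9]

Max-flow min-cut theorem verified: both equal 10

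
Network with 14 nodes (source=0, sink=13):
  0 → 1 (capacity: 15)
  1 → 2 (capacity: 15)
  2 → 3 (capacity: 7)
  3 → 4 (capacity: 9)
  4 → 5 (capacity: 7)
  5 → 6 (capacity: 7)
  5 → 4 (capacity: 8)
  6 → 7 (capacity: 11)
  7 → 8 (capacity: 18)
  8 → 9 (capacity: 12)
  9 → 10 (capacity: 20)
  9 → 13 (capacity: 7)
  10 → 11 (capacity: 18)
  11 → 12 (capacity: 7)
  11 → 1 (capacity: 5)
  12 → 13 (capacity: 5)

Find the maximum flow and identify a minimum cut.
Max flow = 7, Min cut edges: (5,6)

Maximum flow: 7
Minimum cut: (5,6)
Partition: S = [0, 1, 2, 3, 4, 5], T = [6, 7, 8, 9, 10, 11, 12, 13]

Max-flow min-cut theorem verified: both equal 7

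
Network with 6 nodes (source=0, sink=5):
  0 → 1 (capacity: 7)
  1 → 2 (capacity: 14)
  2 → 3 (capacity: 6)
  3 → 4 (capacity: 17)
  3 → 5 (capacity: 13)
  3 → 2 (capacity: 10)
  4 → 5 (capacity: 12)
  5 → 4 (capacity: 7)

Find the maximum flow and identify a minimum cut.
Max flow = 6, Min cut edges: (2,3)

Maximum flow: 6
Minimum cut: (2,3)
Partition: S = [0, 1, 2], T = [3, 4, 5]

Max-flow min-cut theorem verified: both equal 6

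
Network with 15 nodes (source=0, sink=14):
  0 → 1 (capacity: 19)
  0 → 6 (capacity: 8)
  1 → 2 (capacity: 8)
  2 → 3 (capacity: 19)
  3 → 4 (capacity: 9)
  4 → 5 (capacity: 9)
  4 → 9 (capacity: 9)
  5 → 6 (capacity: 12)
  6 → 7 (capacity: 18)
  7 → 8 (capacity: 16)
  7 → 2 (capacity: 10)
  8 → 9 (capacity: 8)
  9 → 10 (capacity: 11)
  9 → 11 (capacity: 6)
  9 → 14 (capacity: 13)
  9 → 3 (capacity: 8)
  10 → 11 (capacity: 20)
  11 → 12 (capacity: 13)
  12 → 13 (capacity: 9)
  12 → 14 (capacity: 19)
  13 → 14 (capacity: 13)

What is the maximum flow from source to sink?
Maximum flow = 16

Max flow: 16

Flow assignment:
  0 → 1: 8/19
  0 → 6: 8/8
  1 → 2: 8/8
  2 → 3: 8/19
  3 → 4: 8/9
  4 → 9: 8/9
  6 → 7: 8/18
  7 → 8: 8/16
  8 → 9: 8/8
  9 → 11: 3/6
  9 → 14: 13/13
  11 → 12: 3/13
  12 → 14: 3/19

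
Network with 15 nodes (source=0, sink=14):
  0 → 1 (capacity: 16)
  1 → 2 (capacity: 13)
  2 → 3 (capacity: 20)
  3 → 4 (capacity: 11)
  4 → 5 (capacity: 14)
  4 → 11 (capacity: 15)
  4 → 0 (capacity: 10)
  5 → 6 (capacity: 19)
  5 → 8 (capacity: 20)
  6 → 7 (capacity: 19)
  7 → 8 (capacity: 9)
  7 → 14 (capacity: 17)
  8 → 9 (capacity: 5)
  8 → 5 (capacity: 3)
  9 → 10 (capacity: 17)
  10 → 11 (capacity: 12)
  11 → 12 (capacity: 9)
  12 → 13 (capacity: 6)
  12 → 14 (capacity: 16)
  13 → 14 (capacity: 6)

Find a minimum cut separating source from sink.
Min cut value = 11, edges: (3,4)

Min cut value: 11
Partition: S = [0, 1, 2, 3], T = [4, 5, 6, 7, 8, 9, 10, 11, 12, 13, 14]
Cut edges: (3,4)

By max-flow min-cut theorem, max flow = min cut = 11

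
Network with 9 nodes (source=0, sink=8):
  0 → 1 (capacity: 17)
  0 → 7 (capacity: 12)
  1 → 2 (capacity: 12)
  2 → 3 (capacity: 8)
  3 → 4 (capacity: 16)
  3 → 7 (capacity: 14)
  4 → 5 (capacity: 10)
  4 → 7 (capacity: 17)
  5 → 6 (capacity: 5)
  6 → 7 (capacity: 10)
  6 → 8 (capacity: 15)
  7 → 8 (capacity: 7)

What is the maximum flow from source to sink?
Maximum flow = 12

Max flow: 12

Flow assignment:
  0 → 1: 8/17
  0 → 7: 4/12
  1 → 2: 8/12
  2 → 3: 8/8
  3 → 4: 8/16
  4 → 5: 5/10
  4 → 7: 3/17
  5 → 6: 5/5
  6 → 8: 5/15
  7 → 8: 7/7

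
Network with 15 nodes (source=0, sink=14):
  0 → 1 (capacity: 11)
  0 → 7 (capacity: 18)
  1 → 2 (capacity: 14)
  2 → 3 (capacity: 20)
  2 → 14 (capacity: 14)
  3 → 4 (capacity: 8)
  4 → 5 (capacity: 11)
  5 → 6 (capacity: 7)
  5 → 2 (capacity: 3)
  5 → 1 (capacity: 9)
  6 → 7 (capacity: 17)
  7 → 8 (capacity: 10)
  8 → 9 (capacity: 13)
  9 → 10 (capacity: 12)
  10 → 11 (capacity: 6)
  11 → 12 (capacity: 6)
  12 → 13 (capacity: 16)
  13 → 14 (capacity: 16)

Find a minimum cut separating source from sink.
Min cut value = 17, edges: (0,1), (11,12)

Min cut value: 17
Partition: S = [0, 6, 7, 8, 9, 10, 11], T = [1, 2, 3, 4, 5, 12, 13, 14]
Cut edges: (0,1), (11,12)

By max-flow min-cut theorem, max flow = min cut = 17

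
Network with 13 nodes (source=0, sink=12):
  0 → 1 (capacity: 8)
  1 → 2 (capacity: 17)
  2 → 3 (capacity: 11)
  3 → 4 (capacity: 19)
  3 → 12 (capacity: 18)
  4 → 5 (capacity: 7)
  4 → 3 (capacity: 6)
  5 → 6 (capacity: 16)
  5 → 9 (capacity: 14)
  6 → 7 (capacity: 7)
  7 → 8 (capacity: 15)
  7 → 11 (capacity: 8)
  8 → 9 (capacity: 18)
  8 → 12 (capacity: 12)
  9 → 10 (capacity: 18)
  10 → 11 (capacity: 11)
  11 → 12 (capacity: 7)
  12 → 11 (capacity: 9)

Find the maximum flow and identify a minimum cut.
Max flow = 8, Min cut edges: (0,1)

Maximum flow: 8
Minimum cut: (0,1)
Partition: S = [0], T = [1, 2, 3, 4, 5, 6, 7, 8, 9, 10, 11, 12]

Max-flow min-cut theorem verified: both equal 8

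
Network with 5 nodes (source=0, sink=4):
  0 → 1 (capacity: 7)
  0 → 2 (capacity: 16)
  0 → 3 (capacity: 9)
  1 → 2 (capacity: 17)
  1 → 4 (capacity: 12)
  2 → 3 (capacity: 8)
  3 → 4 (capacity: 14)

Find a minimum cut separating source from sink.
Min cut value = 21, edges: (0,1), (3,4)

Min cut value: 21
Partition: S = [0, 2, 3], T = [1, 4]
Cut edges: (0,1), (3,4)

By max-flow min-cut theorem, max flow = min cut = 21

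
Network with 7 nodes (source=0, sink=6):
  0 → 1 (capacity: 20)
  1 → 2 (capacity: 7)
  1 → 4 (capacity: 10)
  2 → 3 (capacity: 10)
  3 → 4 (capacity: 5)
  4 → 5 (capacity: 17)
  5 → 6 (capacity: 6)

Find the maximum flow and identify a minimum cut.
Max flow = 6, Min cut edges: (5,6)

Maximum flow: 6
Minimum cut: (5,6)
Partition: S = [0, 1, 2, 3, 4, 5], T = [6]

Max-flow min-cut theorem verified: both equal 6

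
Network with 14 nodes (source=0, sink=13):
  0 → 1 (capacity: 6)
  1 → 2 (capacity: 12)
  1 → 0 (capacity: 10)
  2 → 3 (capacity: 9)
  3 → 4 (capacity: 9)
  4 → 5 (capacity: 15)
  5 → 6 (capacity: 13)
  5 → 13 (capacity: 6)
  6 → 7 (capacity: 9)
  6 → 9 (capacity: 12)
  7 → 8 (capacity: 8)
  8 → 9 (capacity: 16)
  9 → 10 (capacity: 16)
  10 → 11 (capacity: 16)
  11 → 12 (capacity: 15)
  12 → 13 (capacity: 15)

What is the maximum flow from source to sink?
Maximum flow = 6

Max flow: 6

Flow assignment:
  0 → 1: 6/6
  1 → 2: 6/12
  2 → 3: 6/9
  3 → 4: 6/9
  4 → 5: 6/15
  5 → 13: 6/6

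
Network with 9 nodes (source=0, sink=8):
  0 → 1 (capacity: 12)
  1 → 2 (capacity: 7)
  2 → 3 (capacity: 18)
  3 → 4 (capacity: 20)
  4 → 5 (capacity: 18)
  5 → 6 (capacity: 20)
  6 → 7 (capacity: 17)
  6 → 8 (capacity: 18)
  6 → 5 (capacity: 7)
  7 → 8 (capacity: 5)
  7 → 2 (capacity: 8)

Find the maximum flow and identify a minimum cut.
Max flow = 7, Min cut edges: (1,2)

Maximum flow: 7
Minimum cut: (1,2)
Partition: S = [0, 1], T = [2, 3, 4, 5, 6, 7, 8]

Max-flow min-cut theorem verified: both equal 7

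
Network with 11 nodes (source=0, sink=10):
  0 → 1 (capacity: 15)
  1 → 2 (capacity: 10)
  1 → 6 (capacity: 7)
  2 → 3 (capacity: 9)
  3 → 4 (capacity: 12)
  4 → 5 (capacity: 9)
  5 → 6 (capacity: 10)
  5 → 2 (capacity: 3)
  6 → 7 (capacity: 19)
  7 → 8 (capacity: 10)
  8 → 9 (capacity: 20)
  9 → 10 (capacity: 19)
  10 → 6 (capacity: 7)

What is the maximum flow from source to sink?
Maximum flow = 10

Max flow: 10

Flow assignment:
  0 → 1: 10/15
  1 → 2: 8/10
  1 → 6: 2/7
  2 → 3: 8/9
  3 → 4: 8/12
  4 → 5: 8/9
  5 → 6: 8/10
  6 → 7: 10/19
  7 → 8: 10/10
  8 → 9: 10/20
  9 → 10: 10/19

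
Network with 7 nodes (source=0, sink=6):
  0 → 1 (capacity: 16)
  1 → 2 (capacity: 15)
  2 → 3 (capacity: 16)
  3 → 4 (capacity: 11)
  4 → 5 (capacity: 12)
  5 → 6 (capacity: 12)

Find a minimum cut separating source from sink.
Min cut value = 11, edges: (3,4)

Min cut value: 11
Partition: S = [0, 1, 2, 3], T = [4, 5, 6]
Cut edges: (3,4)

By max-flow min-cut theorem, max flow = min cut = 11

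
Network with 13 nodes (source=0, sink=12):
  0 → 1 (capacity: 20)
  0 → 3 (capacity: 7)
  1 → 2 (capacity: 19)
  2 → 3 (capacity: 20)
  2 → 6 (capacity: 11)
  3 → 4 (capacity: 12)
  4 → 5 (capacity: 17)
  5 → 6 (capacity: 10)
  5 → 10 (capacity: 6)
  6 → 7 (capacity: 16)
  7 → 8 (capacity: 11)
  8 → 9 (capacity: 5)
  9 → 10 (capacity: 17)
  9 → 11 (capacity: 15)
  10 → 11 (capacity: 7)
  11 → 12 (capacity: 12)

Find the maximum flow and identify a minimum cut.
Max flow = 11, Min cut edges: (5,10), (8,9)

Maximum flow: 11
Minimum cut: (5,10), (8,9)
Partition: S = [0, 1, 2, 3, 4, 5, 6, 7, 8], T = [9, 10, 11, 12]

Max-flow min-cut theorem verified: both equal 11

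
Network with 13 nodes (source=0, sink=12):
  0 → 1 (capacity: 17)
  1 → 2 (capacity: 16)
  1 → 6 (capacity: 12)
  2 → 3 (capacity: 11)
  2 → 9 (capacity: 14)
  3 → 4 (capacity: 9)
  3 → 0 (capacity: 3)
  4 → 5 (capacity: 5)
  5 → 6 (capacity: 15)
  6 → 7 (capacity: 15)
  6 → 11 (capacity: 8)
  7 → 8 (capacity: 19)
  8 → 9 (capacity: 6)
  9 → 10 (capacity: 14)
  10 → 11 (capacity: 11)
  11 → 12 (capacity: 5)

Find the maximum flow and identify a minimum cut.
Max flow = 5, Min cut edges: (11,12)

Maximum flow: 5
Minimum cut: (11,12)
Partition: S = [0, 1, 2, 3, 4, 5, 6, 7, 8, 9, 10, 11], T = [12]

Max-flow min-cut theorem verified: both equal 5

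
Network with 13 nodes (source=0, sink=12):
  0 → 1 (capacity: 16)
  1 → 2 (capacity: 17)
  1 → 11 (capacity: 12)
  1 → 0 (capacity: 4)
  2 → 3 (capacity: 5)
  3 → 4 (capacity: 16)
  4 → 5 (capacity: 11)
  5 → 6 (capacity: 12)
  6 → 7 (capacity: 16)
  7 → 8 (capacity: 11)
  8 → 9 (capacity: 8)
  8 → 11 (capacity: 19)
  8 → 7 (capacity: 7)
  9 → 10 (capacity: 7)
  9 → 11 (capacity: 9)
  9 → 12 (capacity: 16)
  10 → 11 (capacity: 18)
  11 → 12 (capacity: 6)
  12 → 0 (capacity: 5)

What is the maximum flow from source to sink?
Maximum flow = 11

Max flow: 11

Flow assignment:
  0 → 1: 11/16
  1 → 2: 5/17
  1 → 11: 6/12
  2 → 3: 5/5
  3 → 4: 5/16
  4 → 5: 5/11
  5 → 6: 5/12
  6 → 7: 5/16
  7 → 8: 5/11
  8 → 9: 5/8
  9 → 12: 5/16
  11 → 12: 6/6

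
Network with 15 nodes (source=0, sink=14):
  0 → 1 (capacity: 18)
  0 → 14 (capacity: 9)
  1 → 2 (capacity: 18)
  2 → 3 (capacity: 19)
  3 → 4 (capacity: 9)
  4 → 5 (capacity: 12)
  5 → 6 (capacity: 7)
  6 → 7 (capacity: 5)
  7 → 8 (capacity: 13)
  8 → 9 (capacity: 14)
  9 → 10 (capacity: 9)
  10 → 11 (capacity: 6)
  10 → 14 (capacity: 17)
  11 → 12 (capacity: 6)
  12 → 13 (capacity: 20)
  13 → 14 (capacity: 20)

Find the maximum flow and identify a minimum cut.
Max flow = 14, Min cut edges: (0,14), (6,7)

Maximum flow: 14
Minimum cut: (0,14), (6,7)
Partition: S = [0, 1, 2, 3, 4, 5, 6], T = [7, 8, 9, 10, 11, 12, 13, 14]

Max-flow min-cut theorem verified: both equal 14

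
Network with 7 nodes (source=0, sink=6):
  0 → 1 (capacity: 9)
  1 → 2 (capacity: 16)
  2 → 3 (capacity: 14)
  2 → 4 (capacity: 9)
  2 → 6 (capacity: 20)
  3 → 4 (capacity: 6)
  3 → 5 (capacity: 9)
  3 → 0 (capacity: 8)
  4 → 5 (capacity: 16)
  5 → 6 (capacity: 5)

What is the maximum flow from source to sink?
Maximum flow = 9

Max flow: 9

Flow assignment:
  0 → 1: 9/9
  1 → 2: 9/16
  2 → 6: 9/20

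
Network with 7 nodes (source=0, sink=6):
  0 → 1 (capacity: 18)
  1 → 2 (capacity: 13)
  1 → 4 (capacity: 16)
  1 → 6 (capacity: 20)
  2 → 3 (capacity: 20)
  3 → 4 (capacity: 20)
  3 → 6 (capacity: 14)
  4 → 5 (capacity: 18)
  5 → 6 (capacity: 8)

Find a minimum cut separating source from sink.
Min cut value = 18, edges: (0,1)

Min cut value: 18
Partition: S = [0], T = [1, 2, 3, 4, 5, 6]
Cut edges: (0,1)

By max-flow min-cut theorem, max flow = min cut = 18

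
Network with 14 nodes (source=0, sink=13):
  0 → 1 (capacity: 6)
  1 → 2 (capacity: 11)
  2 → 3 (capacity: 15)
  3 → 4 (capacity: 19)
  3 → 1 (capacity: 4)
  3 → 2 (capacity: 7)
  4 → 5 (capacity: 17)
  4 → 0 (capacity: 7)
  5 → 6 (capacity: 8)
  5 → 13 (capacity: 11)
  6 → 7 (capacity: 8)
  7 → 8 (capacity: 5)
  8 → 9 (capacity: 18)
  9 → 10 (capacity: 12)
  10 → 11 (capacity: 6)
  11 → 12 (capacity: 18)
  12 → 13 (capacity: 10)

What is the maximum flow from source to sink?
Maximum flow = 6

Max flow: 6

Flow assignment:
  0 → 1: 6/6
  1 → 2: 6/11
  2 → 3: 6/15
  3 → 4: 6/19
  4 → 5: 6/17
  5 → 13: 6/11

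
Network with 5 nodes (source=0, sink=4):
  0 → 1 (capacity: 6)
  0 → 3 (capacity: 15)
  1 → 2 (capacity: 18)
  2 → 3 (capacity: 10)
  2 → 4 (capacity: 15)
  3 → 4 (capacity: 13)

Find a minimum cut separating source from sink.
Min cut value = 19, edges: (0,1), (3,4)

Min cut value: 19
Partition: S = [0, 3], T = [1, 2, 4]
Cut edges: (0,1), (3,4)

By max-flow min-cut theorem, max flow = min cut = 19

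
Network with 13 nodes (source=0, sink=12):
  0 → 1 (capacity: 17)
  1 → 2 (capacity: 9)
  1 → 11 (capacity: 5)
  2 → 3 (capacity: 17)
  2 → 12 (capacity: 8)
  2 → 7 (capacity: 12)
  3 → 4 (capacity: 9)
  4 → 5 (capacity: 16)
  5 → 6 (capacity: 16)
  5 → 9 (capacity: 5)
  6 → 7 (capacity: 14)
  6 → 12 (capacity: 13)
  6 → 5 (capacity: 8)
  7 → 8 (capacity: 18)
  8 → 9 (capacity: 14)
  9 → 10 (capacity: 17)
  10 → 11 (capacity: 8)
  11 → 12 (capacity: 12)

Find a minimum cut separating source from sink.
Min cut value = 14, edges: (1,2), (1,11)

Min cut value: 14
Partition: S = [0, 1], T = [2, 3, 4, 5, 6, 7, 8, 9, 10, 11, 12]
Cut edges: (1,2), (1,11)

By max-flow min-cut theorem, max flow = min cut = 14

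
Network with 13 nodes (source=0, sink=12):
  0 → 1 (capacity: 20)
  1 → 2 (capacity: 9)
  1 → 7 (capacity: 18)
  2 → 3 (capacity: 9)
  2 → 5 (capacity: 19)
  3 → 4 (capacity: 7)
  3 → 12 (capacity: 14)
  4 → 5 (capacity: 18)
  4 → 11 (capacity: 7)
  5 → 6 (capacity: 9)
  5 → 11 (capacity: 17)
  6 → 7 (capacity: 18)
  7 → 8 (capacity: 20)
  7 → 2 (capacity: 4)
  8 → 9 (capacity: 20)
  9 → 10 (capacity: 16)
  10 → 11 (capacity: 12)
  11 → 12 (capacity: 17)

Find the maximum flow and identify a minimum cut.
Max flow = 20, Min cut edges: (0,1)

Maximum flow: 20
Minimum cut: (0,1)
Partition: S = [0], T = [1, 2, 3, 4, 5, 6, 7, 8, 9, 10, 11, 12]

Max-flow min-cut theorem verified: both equal 20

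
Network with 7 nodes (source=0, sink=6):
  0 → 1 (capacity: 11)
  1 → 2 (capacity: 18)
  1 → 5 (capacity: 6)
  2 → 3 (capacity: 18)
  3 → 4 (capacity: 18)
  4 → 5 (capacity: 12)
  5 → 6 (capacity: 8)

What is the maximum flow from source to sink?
Maximum flow = 8

Max flow: 8

Flow assignment:
  0 → 1: 8/11
  1 → 2: 5/18
  1 → 5: 3/6
  2 → 3: 5/18
  3 → 4: 5/18
  4 → 5: 5/12
  5 → 6: 8/8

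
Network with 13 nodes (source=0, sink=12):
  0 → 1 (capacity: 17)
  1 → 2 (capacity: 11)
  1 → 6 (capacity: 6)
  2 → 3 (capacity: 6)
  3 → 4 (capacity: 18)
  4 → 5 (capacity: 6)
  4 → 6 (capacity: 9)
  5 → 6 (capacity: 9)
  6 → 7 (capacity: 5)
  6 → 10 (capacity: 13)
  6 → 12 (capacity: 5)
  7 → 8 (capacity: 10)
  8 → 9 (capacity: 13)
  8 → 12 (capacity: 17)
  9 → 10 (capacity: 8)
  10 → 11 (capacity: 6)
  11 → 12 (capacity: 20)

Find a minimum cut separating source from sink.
Min cut value = 12, edges: (1,6), (2,3)

Min cut value: 12
Partition: S = [0, 1, 2], T = [3, 4, 5, 6, 7, 8, 9, 10, 11, 12]
Cut edges: (1,6), (2,3)

By max-flow min-cut theorem, max flow = min cut = 12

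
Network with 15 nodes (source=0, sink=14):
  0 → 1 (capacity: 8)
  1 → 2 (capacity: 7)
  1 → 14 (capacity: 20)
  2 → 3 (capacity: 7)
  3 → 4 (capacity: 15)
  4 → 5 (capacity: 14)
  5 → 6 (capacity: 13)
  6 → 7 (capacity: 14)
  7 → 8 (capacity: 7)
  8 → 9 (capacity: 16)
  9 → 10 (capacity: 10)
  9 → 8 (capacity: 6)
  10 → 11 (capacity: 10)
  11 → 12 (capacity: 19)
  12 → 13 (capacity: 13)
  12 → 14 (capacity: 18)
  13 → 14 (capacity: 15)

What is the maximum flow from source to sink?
Maximum flow = 8

Max flow: 8

Flow assignment:
  0 → 1: 8/8
  1 → 14: 8/20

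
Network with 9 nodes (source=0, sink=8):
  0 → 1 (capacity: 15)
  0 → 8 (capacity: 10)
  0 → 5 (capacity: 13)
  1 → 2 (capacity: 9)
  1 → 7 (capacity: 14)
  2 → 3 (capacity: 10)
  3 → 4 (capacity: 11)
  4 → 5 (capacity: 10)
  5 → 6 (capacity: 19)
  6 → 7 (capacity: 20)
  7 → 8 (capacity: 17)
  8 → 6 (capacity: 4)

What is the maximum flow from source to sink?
Maximum flow = 27

Max flow: 27

Flow assignment:
  0 → 1: 15/15
  0 → 8: 10/10
  0 → 5: 2/13
  1 → 2: 1/9
  1 → 7: 14/14
  2 → 3: 1/10
  3 → 4: 1/11
  4 → 5: 1/10
  5 → 6: 3/19
  6 → 7: 3/20
  7 → 8: 17/17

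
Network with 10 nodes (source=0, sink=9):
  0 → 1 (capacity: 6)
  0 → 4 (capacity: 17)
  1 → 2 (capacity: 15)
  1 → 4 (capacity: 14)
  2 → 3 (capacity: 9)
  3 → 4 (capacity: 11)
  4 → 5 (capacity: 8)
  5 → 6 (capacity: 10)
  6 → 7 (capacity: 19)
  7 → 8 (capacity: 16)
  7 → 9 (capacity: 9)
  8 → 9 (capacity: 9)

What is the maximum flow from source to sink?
Maximum flow = 8

Max flow: 8

Flow assignment:
  0 → 4: 8/17
  4 → 5: 8/8
  5 → 6: 8/10
  6 → 7: 8/19
  7 → 9: 8/9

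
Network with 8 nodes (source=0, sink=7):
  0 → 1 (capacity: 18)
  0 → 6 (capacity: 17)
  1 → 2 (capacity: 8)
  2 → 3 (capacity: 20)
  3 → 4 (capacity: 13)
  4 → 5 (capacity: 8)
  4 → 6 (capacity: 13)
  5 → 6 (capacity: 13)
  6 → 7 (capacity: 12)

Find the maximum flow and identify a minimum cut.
Max flow = 12, Min cut edges: (6,7)

Maximum flow: 12
Minimum cut: (6,7)
Partition: S = [0, 1, 2, 3, 4, 5, 6], T = [7]

Max-flow min-cut theorem verified: both equal 12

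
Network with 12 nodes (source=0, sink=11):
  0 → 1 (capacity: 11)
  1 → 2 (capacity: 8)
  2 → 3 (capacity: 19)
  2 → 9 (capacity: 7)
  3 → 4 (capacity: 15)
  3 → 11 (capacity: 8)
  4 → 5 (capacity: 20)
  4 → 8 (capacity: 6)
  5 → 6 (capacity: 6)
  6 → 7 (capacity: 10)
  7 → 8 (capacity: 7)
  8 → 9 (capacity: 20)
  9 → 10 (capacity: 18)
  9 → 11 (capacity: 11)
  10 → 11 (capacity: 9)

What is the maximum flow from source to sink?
Maximum flow = 8

Max flow: 8

Flow assignment:
  0 → 1: 8/11
  1 → 2: 8/8
  2 → 3: 8/19
  3 → 11: 8/8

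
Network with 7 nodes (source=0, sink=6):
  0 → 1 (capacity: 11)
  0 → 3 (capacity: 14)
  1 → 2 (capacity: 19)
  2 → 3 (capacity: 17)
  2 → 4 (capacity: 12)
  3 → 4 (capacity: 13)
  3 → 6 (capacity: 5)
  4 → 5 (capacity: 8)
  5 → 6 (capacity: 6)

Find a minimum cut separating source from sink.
Min cut value = 11, edges: (3,6), (5,6)

Min cut value: 11
Partition: S = [0, 1, 2, 3, 4, 5], T = [6]
Cut edges: (3,6), (5,6)

By max-flow min-cut theorem, max flow = min cut = 11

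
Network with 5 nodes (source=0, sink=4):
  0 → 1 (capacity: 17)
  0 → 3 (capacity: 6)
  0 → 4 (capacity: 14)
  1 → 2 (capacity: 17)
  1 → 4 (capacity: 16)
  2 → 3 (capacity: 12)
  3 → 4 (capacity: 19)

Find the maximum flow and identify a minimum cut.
Max flow = 37, Min cut edges: (0,1), (0,3), (0,4)

Maximum flow: 37
Minimum cut: (0,1), (0,3), (0,4)
Partition: S = [0], T = [1, 2, 3, 4]

Max-flow min-cut theorem verified: both equal 37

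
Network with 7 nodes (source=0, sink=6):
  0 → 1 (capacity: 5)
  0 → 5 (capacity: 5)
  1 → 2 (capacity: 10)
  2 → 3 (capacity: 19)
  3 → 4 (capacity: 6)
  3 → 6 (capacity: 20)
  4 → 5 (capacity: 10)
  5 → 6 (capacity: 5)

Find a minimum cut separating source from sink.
Min cut value = 10, edges: (0,1), (5,6)

Min cut value: 10
Partition: S = [0, 4, 5], T = [1, 2, 3, 6]
Cut edges: (0,1), (5,6)

By max-flow min-cut theorem, max flow = min cut = 10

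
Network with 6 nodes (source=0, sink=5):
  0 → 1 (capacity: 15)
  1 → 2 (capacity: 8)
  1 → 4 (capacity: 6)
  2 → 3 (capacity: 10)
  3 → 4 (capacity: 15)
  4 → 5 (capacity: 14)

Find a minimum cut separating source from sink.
Min cut value = 14, edges: (4,5)

Min cut value: 14
Partition: S = [0, 1, 2, 3, 4], T = [5]
Cut edges: (4,5)

By max-flow min-cut theorem, max flow = min cut = 14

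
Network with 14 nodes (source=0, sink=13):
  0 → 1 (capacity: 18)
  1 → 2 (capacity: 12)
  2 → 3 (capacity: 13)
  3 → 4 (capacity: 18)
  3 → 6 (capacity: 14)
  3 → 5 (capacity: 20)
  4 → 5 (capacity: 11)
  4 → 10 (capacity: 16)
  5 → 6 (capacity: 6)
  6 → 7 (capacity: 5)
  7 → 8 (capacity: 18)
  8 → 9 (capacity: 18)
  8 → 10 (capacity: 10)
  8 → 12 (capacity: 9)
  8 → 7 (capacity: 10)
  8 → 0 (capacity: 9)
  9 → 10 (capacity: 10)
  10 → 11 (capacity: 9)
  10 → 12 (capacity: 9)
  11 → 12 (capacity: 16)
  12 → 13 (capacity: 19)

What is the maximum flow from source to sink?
Maximum flow = 12

Max flow: 12

Flow assignment:
  0 → 1: 12/18
  1 → 2: 12/12
  2 → 3: 12/13
  3 → 4: 12/18
  4 → 10: 12/16
  10 → 11: 3/9
  10 → 12: 9/9
  11 → 12: 3/16
  12 → 13: 12/19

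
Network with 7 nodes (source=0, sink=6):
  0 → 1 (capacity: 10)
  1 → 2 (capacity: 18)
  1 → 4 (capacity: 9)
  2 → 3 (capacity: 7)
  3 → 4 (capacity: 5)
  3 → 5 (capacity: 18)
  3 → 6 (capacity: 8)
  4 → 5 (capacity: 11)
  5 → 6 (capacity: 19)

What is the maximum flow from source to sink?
Maximum flow = 10

Max flow: 10

Flow assignment:
  0 → 1: 10/10
  1 → 2: 7/18
  1 → 4: 3/9
  2 → 3: 7/7
  3 → 6: 7/8
  4 → 5: 3/11
  5 → 6: 3/19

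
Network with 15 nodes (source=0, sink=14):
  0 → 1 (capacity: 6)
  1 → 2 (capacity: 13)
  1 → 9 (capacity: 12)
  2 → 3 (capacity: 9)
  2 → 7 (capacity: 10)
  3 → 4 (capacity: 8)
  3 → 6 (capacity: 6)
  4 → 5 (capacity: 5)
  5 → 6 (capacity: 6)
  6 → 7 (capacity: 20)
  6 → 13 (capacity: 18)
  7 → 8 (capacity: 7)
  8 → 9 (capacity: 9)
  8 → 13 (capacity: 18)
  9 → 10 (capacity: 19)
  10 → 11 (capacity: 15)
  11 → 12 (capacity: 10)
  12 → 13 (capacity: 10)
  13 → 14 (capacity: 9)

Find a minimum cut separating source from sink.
Min cut value = 6, edges: (0,1)

Min cut value: 6
Partition: S = [0], T = [1, 2, 3, 4, 5, 6, 7, 8, 9, 10, 11, 12, 13, 14]
Cut edges: (0,1)

By max-flow min-cut theorem, max flow = min cut = 6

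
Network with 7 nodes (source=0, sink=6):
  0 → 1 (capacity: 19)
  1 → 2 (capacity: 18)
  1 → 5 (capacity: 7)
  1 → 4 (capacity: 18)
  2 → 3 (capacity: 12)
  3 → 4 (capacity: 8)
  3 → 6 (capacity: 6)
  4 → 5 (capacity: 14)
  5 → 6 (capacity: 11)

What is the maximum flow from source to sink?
Maximum flow = 17

Max flow: 17

Flow assignment:
  0 → 1: 17/19
  1 → 2: 6/18
  1 → 5: 7/7
  1 → 4: 4/18
  2 → 3: 6/12
  3 → 6: 6/6
  4 → 5: 4/14
  5 → 6: 11/11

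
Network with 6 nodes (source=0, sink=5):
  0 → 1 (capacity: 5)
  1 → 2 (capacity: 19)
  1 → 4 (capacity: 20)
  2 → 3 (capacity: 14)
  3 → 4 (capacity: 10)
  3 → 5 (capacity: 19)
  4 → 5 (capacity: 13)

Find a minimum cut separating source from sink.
Min cut value = 5, edges: (0,1)

Min cut value: 5
Partition: S = [0], T = [1, 2, 3, 4, 5]
Cut edges: (0,1)

By max-flow min-cut theorem, max flow = min cut = 5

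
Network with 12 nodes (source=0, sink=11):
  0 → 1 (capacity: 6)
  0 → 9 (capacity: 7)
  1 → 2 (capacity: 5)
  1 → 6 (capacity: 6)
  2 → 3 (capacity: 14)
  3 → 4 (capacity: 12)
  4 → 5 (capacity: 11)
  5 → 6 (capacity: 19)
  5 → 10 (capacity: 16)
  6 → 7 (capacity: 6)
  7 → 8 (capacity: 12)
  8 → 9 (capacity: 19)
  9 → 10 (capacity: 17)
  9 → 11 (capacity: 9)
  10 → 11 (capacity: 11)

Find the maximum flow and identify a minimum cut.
Max flow = 13, Min cut edges: (0,1), (0,9)

Maximum flow: 13
Minimum cut: (0,1), (0,9)
Partition: S = [0], T = [1, 2, 3, 4, 5, 6, 7, 8, 9, 10, 11]

Max-flow min-cut theorem verified: both equal 13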